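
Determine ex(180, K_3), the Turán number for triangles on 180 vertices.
ex(180, K_3) = ⌊180^2/4⌋ = 8100

Mantel (1907): a triangle-free graph on n vertices has at most ⌊n^2/4⌋ edges, with equality for the complete bipartite graph K_{⌊n/2⌋, ⌈n/2⌉}. For n = 180: ⌊180^2/4⌋ = ⌊32400/4⌋ = 8100. The extremal graph is K_{90, 90}, which has 90·90 = 8100 edges.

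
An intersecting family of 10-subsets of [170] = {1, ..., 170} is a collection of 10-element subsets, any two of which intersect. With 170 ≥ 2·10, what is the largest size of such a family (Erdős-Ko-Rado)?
max |F| = C(169, 9) = 249524848105533

Erdős-Ko-Rado (1961): when n ≥ 2k, max |F| = C(n−1, k−1). The bound is attained by the star {A : i ∈ A} for any fixed i ∈ [n]. Here C(170−1, 10−1) = C(169, 9) = 249524848105533.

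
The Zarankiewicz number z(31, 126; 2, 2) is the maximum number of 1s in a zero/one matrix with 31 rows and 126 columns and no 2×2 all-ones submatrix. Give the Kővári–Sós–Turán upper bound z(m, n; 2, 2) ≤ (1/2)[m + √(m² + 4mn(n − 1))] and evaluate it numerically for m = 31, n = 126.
z(31, 126; 2, 2) ≤ (1/2)[31 + √(31² + 4·31·126·125)] = (1/2)[31 + √1953961] = 714.4208

Kővári–Sós–Turán: let r_1, ..., r_31 be the row sums and z = Σ r_i the total number of 1s. Each pair of columns can share at most one row with both entries 1 (else a 2×2 all-ones block appears), so Σ_i C(r_i, 2) ≤ C(126, 2) = 7875. By convexity Σ_i C(r_i, 2) ≥ 31·C(z/31, 2) = z(z − 31)/(2·31), giving z² − 31z − 31·126·125 ≤ 0 and hence z ≤ (1/2)[31 + √(961 + 4·488250)] = (1/2)[31 + √1953961] ≈ (1/2)(31 + 1397.8416) = 714.4208.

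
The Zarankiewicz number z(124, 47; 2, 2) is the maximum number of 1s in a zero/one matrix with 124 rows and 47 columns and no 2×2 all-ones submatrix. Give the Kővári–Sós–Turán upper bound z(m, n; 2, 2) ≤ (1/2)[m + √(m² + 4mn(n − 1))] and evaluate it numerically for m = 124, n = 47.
z(124, 47; 2, 2) ≤ (1/2)[124 + √(124² + 4·124·47·46)] = (1/2)[124 + √1087728] = 583.471

Kővári–Sós–Turán: let r_1, ..., r_124 be the row sums and z = Σ r_i the total number of 1s. Each pair of columns can share at most one row with both entries 1 (else a 2×2 all-ones block appears), so Σ_i C(r_i, 2) ≤ C(47, 2) = 1081. By convexity Σ_i C(r_i, 2) ≥ 124·C(z/124, 2) = z(z − 124)/(2·124), giving z² − 124z − 124·47·46 ≤ 0 and hence z ≤ (1/2)[124 + √(15376 + 4·268088)] = (1/2)[124 + √1087728] ≈ (1/2)(124 + 1042.942) = 583.471.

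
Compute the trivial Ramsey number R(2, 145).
R(2, 145) = 145

R(2, k) = k for all k ≥ 2: in a 2-colouring of K_k, either some edge is red (a red K_2) or all edges are blue (a blue K_k). And K_{144} coloured all-blue has no blue K_145, so R(2, 145) > 144. Hence R(2, 145) = 145.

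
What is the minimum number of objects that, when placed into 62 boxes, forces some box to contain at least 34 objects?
n = (34 − 1)·62 + 1 = 2047

By the generalised pigeonhole principle, to guarantee some box contains ≥ r objects we need more than (r − 1) · k objects total. Threshold: n = (r − 1) · k + 1. With r = 34 and k = 62: n = 33 · 62 + 1 = 2046 + 1 = 2047. For n = 2046 = 33 · 62, we can put exactly 33 objects in every box, avoiding 34 in any single one — so 2047 is tight.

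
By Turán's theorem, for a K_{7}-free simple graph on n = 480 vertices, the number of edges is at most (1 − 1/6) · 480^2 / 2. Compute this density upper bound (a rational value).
Turán density bound = (5/6) · 480^2/2 = 96000

Turán's theorem: ex(n, K_{r+1}) is achieved by the complete r-partite Turán graph T(n, r) with parts as balanced as possible, and is at most (1 − 1/r) · n^2/2. For r = 6, n = 480: the density bound is (5/6) · 230400/2 = 96000. Since 6 ∣ 480, the Turán graph T(480, 6) has parts of equal size 80, and its edge count e(T(480, 6)) = 96000 attains the density bound exactly.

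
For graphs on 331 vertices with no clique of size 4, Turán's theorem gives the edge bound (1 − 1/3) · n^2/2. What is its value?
Turán density bound = (2/3) · 331^2/2 = 109561/3 ≈ 36520.3333

Turán's theorem: ex(n, K_{r+1}) is achieved by the complete r-partite Turán graph T(n, r) with parts as balanced as possible, and is at most (1 − 1/r) · n^2/2. For r = 3, n = 331: the density bound is (2/3) · 109561/2 = 109561/3 ≈ 36520.3333. The integer-valued extremum is e(T(331, 3)) = 36520, which is strictly less than the density bound 109561/3 since 3 ∤ 331 (the parts of T(331, 3) cannot all be equal).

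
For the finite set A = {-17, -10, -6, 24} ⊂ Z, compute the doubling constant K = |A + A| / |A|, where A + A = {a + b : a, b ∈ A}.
K = |A + A| / |A| = 10/4 = 5/2

Enumerate A + A = {a + b : a, b ∈ A}. With |A| = 4, there are |A|^2 = 16 ordered sum pairs; collecting distinct values, A + A = {-34, -27, -23, -20, -16, -12, 7, 14, 18, 48}, so |A + A| = 10. Thus K = 10/4 = 5/2. For comparison, the minimum possible |A + A| over all 4-element sets is 2·4 − 1 = 7 (so min K = 7/4), attained only by arithmetic progressions.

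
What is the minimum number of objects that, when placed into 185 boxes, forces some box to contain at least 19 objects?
n = (19 − 1)·185 + 1 = 3331

By the generalised pigeonhole principle, to guarantee some box contains ≥ r objects we need more than (r − 1) · k objects total. Threshold: n = (r − 1) · k + 1. With r = 19 and k = 185: n = 18 · 185 + 1 = 3330 + 1 = 3331. For n = 3330 = 18 · 185, we can put exactly 18 objects in every box, avoiding 19 in any single one — so 3331 is tight.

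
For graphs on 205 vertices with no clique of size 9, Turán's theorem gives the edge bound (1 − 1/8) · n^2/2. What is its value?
Turán density bound = (7/8) · 205^2/2 = 294175/16 ≈ 18385.9375

Turán's theorem: ex(n, K_{r+1}) is achieved by the complete r-partite Turán graph T(n, r) with parts as balanced as possible, and is at most (1 − 1/r) · n^2/2. For r = 8, n = 205: the density bound is (7/8) · 42025/2 = 294175/16 ≈ 18385.9375. The integer-valued extremum is e(T(205, 8)) = 18385, which is strictly less than the density bound 294175/16 since 8 ∤ 205 (the parts of T(205, 8) cannot all be equal).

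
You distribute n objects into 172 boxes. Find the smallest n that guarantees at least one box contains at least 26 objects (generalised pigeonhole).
n = (26 − 1)·172 + 1 = 4301

By the generalised pigeonhole principle, to guarantee some box contains ≥ r objects we need more than (r − 1) · k objects total. Threshold: n = (r − 1) · k + 1. With r = 26 and k = 172: n = 25 · 172 + 1 = 4300 + 1 = 4301. For n = 4300 = 25 · 172, we can put exactly 25 objects in every box, avoiding 26 in any single one — so 4301 is tight.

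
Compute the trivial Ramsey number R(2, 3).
R(2, 3) = 3

R(2, k) = k for all k ≥ 2: in a 2-colouring of K_k, either some edge is red (a red K_2) or all edges are blue (a blue K_k). And K_{2} coloured all-blue has no blue K_3, so R(2, 3) > 2. Hence R(2, 3) = 3.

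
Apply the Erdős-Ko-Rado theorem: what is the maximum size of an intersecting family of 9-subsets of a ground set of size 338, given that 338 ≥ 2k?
max |F| = C(337, 8) = 3794584073141070

The Erdős-Ko-Rado theorem states: for n ≥ 2k, an intersecting family of k-subsets of an n-element set has size at most C(n − 1, k − 1), with equality for 'star' families {A ⊆ [n] : |A| = k, i ∈ A} (fix an element i). For n = 338, k = 9: C(337, 8) = 3794584073141070.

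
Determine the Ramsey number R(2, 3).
R(2, 3) = 3

R(2, k) = k for all k ≥ 2: in a 2-colouring of K_k, either some edge is red (a red K_2) or all edges are blue (a blue K_k). And K_{2} coloured all-blue has no blue K_3, so R(2, 3) > 2. Hence R(2, 3) = 3.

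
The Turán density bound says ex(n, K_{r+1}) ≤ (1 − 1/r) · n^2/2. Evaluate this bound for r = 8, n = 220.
Turán density bound = (7/8) · 220^2/2 = 21175

Turán's theorem: ex(n, K_{r+1}) is achieved by the complete r-partite Turán graph T(n, r) with parts as balanced as possible, and is at most (1 − 1/r) · n^2/2. For r = 8, n = 220: the density bound is (7/8) · 48400/2 = 21175. The integer-valued extremum is e(T(220, 8)) = 21174, which is strictly less than the density bound 21175 since 8 ∤ 220 (the parts of T(220, 8) cannot all be equal).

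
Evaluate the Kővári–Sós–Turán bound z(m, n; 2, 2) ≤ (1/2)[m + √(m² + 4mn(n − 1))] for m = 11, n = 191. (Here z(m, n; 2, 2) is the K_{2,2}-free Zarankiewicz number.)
z(11, 191; 2, 2) ≤ (1/2)[11 + √(11² + 4·11·191·190)] = (1/2)[11 + √1596881] = 637.3388

Kővári–Sós–Turán: let r_1, ..., r_11 be the row sums and z = Σ r_i the total number of 1s. Each pair of columns can share at most one row with both entries 1 (else a 2×2 all-ones block appears), so Σ_i C(r_i, 2) ≤ C(191, 2) = 18145. By convexity Σ_i C(r_i, 2) ≥ 11·C(z/11, 2) = z(z − 11)/(2·11), giving z² − 11z − 11·191·190 ≤ 0 and hence z ≤ (1/2)[11 + √(121 + 4·399190)] = (1/2)[11 + √1596881] ≈ (1/2)(11 + 1263.6776) = 637.3388.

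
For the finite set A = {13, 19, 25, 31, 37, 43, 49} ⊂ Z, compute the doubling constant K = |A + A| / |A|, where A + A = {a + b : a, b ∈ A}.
K = |A + A| / |A| = 13/7

Enumerate A + A = {a + b : a, b ∈ A}. With |A| = 7, there are |A|^2 = 49 ordered sum pairs; collecting distinct values, A + A = {26, 32, 38, 44, 50, 56, 62, 68, 74, 80, 86, 92, 98}, so |A + A| = 13. Thus K = 13/7. Here |A + A| = 2|A| − 1 = 13, the minimum possible — so K = 13/7 is minimal, which holds iff A is an arithmetic progression.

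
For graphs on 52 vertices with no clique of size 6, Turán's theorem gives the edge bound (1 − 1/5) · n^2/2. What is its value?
Turán density bound = (4/5) · 52^2/2 = 5408/5 ≈ 1081.6

Turán's theorem: ex(n, K_{r+1}) is achieved by the complete r-partite Turán graph T(n, r) with parts as balanced as possible, and is at most (1 − 1/r) · n^2/2. For r = 5, n = 52: the density bound is (4/5) · 2704/2 = 5408/5 ≈ 1081.6. The integer-valued extremum is e(T(52, 5)) = 1081, which is strictly less than the density bound 5408/5 since 5 ∤ 52 (the parts of T(52, 5) cannot all be equal).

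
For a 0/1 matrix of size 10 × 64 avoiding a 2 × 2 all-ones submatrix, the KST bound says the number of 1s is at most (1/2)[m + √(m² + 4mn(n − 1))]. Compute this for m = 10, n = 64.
z(10, 64; 2, 2) ≤ (1/2)[10 + √(10² + 4·10·64·63)] = (1/2)[10 + √161380] = 205.8606

Kővári–Sós–Turán: let r_1, ..., r_10 be the row sums and z = Σ r_i the total number of 1s. Each pair of columns can share at most one row with both entries 1 (else a 2×2 all-ones block appears), so Σ_i C(r_i, 2) ≤ C(64, 2) = 2016. By convexity Σ_i C(r_i, 2) ≥ 10·C(z/10, 2) = z(z − 10)/(2·10), giving z² − 10z − 10·64·63 ≤ 0 and hence z ≤ (1/2)[10 + √(100 + 4·40320)] = (1/2)[10 + √161380] ≈ (1/2)(10 + 401.7213) = 205.8606.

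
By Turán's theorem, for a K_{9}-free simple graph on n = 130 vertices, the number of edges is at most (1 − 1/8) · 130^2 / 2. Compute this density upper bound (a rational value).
Turán density bound = (7/8) · 130^2/2 = 29575/4 ≈ 7393.75

Turán's theorem: ex(n, K_{r+1}) is achieved by the complete r-partite Turán graph T(n, r) with parts as balanced as possible, and is at most (1 − 1/r) · n^2/2. For r = 8, n = 130: the density bound is (7/8) · 16900/2 = 29575/4 ≈ 7393.75. The integer-valued extremum is e(T(130, 8)) = 7393, which is strictly less than the density bound 29575/4 since 8 ∤ 130 (the parts of T(130, 8) cannot all be equal).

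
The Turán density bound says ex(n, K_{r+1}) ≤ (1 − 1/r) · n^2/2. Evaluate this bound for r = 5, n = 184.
Turán density bound = (4/5) · 184^2/2 = 67712/5 ≈ 13542.4

Turán's theorem: ex(n, K_{r+1}) is achieved by the complete r-partite Turán graph T(n, r) with parts as balanced as possible, and is at most (1 − 1/r) · n^2/2. For r = 5, n = 184: the density bound is (4/5) · 33856/2 = 67712/5 ≈ 13542.4. The integer-valued extremum is e(T(184, 5)) = 13542, which is strictly less than the density bound 67712/5 since 5 ∤ 184 (the parts of T(184, 5) cannot all be equal).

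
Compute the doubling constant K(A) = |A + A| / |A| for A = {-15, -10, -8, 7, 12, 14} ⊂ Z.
K = |A + A| / |A| = 18/6 = 3

Enumerate A + A = {a + b : a, b ∈ A}. With |A| = 6, there are |A|^2 = 36 ordered sum pairs; collecting distinct values, A + A = {-30, -25, -23, -20, -18, -16, -8, -3, -1, 2, 4, 6, 14, 19, 21, 24, 26, 28}, so |A + A| = 18. Thus K = 18/6 = 3. For comparison, the minimum possible |A + A| over all 6-element sets is 2·6 − 1 = 11 (so min K = 11/6), attained only by arithmetic progressions.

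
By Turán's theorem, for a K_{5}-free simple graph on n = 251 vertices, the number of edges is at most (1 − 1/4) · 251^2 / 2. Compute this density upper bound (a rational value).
Turán density bound = (3/4) · 251^2/2 = 189003/8 ≈ 23625.375

Turán's theorem: ex(n, K_{r+1}) is achieved by the complete r-partite Turán graph T(n, r) with parts as balanced as possible, and is at most (1 − 1/r) · n^2/2. For r = 4, n = 251: the density bound is (3/4) · 63001/2 = 189003/8 ≈ 23625.375. The integer-valued extremum is e(T(251, 4)) = 23625, which is strictly less than the density bound 189003/8 since 4 ∤ 251 (the parts of T(251, 4) cannot all be equal).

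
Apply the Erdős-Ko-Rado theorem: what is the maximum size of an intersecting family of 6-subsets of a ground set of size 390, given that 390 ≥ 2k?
max |F| = C(389, 5) = 72336764577

The Erdős-Ko-Rado theorem states: for n ≥ 2k, an intersecting family of k-subsets of an n-element set has size at most C(n − 1, k − 1), with equality for 'star' families {A ⊆ [n] : |A| = k, i ∈ A} (fix an element i). For n = 390, k = 6: C(389, 5) = 72336764577.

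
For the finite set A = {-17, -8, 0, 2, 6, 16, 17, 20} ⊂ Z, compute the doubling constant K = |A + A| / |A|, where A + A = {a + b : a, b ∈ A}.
K = |A + A| / |A| = 32/8 = 4

Enumerate A + A = {a + b : a, b ∈ A}. With |A| = 8, there are |A|^2 = 64 ordered sum pairs; collecting distinct values, A + A = {-34, -25, -17, -16, -15, -11, -8, -6, -2, -1, 0, 2, 3, 4, 6, 8, 9, 12, 16, 17, 18, 19, 20, 22, 23, 26, 32, 33, 34, 36, 37, 40}, so |A + A| = 32. Thus K = 32/8 = 4. For comparison, the minimum possible |A + A| over all 8-element sets is 2·8 − 1 = 15 (so min K = 15/8), attained only by arithmetic progressions.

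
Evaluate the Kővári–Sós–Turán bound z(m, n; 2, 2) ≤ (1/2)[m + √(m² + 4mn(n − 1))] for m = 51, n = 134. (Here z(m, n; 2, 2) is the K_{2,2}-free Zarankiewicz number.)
z(51, 134; 2, 2) ≤ (1/2)[51 + √(51² + 4·51·134·133)] = (1/2)[51 + √3638289] = 979.215

Kővári–Sós–Turán: let r_1, ..., r_51 be the row sums and z = Σ r_i the total number of 1s. Each pair of columns can share at most one row with both entries 1 (else a 2×2 all-ones block appears), so Σ_i C(r_i, 2) ≤ C(134, 2) = 8911. By convexity Σ_i C(r_i, 2) ≥ 51·C(z/51, 2) = z(z − 51)/(2·51), giving z² − 51z − 51·134·133 ≤ 0 and hence z ≤ (1/2)[51 + √(2601 + 4·908922)] = (1/2)[51 + √3638289] ≈ (1/2)(51 + 1907.4299) = 979.215.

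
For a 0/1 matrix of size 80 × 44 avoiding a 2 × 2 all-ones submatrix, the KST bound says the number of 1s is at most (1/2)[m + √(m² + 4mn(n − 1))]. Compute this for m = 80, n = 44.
z(80, 44; 2, 2) ≤ (1/2)[80 + √(80² + 4·80·44·43)] = (1/2)[80 + √611840] = 431.101

Kővári–Sós–Turán: let r_1, ..., r_80 be the row sums and z = Σ r_i the total number of 1s. Each pair of columns can share at most one row with both entries 1 (else a 2×2 all-ones block appears), so Σ_i C(r_i, 2) ≤ C(44, 2) = 946. By convexity Σ_i C(r_i, 2) ≥ 80·C(z/80, 2) = z(z − 80)/(2·80), giving z² − 80z − 80·44·43 ≤ 0 and hence z ≤ (1/2)[80 + √(6400 + 4·151360)] = (1/2)[80 + √611840] ≈ (1/2)(80 + 782.202) = 431.101.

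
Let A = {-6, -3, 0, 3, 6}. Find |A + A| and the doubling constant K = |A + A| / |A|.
K = |A + A| / |A| = 9/5

Enumerate A + A = {a + b : a, b ∈ A}. With |A| = 5, there are |A|^2 = 25 ordered sum pairs; collecting distinct values, A + A = {-12, -9, -6, -3, 0, 3, 6, 9, 12}, so |A + A| = 9. Thus K = 9/5. Here |A + A| = 2|A| − 1 = 9, the minimum possible — so K = 9/5 is minimal, which holds iff A is an arithmetic progression.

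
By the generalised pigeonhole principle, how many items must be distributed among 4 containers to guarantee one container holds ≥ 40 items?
n = (40 − 1)·4 + 1 = 157

By the generalised pigeonhole principle, to guarantee some box contains ≥ r objects we need more than (r − 1) · k objects total. Threshold: n = (r − 1) · k + 1. With r = 40 and k = 4: n = 39 · 4 + 1 = 156 + 1 = 157. For n = 156 = 39 · 4, we can put exactly 39 objects in every box, avoiding 40 in any single one — so 157 is tight.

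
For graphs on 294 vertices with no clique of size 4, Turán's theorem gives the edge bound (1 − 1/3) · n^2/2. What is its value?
Turán density bound = (2/3) · 294^2/2 = 28812

Turán's theorem: ex(n, K_{r+1}) is achieved by the complete r-partite Turán graph T(n, r) with parts as balanced as possible, and is at most (1 − 1/r) · n^2/2. For r = 3, n = 294: the density bound is (2/3) · 86436/2 = 28812. Since 3 ∣ 294, the Turán graph T(294, 3) has parts of equal size 98, and its edge count e(T(294, 3)) = 28812 attains the density bound exactly.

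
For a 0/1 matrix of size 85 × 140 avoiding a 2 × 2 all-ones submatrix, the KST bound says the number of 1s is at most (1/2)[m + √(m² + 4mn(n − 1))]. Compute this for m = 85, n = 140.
z(85, 140; 2, 2) ≤ (1/2)[85 + √(85² + 4·85·140·139)] = (1/2)[85 + √6623625] = 1329.3202

Kővári–Sós–Turán: let r_1, ..., r_85 be the row sums and z = Σ r_i the total number of 1s. Each pair of columns can share at most one row with both entries 1 (else a 2×2 all-ones block appears), so Σ_i C(r_i, 2) ≤ C(140, 2) = 9730. By convexity Σ_i C(r_i, 2) ≥ 85·C(z/85, 2) = z(z − 85)/(2·85), giving z² − 85z − 85·140·139 ≤ 0 and hence z ≤ (1/2)[85 + √(7225 + 4·1654100)] = (1/2)[85 + √6623625] ≈ (1/2)(85 + 2573.6404) = 1329.3202.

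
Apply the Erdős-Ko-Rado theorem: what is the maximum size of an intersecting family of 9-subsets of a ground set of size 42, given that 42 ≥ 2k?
max |F| = C(41, 8) = 95548245

The Erdős-Ko-Rado theorem states: for n ≥ 2k, an intersecting family of k-subsets of an n-element set has size at most C(n − 1, k − 1), with equality for 'star' families {A ⊆ [n] : |A| = k, i ∈ A} (fix an element i). For n = 42, k = 9: C(41, 8) = 95548245.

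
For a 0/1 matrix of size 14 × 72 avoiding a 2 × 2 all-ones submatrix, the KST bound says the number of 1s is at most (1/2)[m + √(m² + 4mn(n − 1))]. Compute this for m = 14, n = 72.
z(14, 72; 2, 2) ≤ (1/2)[14 + √(14² + 4·14·72·71)] = (1/2)[14 + √286468] = 274.6135

Kővári–Sós–Turán: let r_1, ..., r_14 be the row sums and z = Σ r_i the total number of 1s. Each pair of columns can share at most one row with both entries 1 (else a 2×2 all-ones block appears), so Σ_i C(r_i, 2) ≤ C(72, 2) = 2556. By convexity Σ_i C(r_i, 2) ≥ 14·C(z/14, 2) = z(z − 14)/(2·14), giving z² − 14z − 14·72·71 ≤ 0 and hence z ≤ (1/2)[14 + √(196 + 4·71568)] = (1/2)[14 + √286468] ≈ (1/2)(14 + 535.2271) = 274.6135.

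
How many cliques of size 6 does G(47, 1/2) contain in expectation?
E[# K_6] = C(47, 6) · (1/2)^C(6, 2) = 10737573 / 2^15 ≈ 327.684723

For each 6-subset S of vertices (there are C(47, 6) = 10737573 such S), let X_S = 1 if S induces a K_6 (all C(6, 2) = 15 edges present). Then P(X_S = 1) = (1/2)^15 = 1/32768. By linearity of expectation, E[# K_6] = C(47, 6) · (1/2)^15 = 10737573 / 32768 ≈ 327.684723.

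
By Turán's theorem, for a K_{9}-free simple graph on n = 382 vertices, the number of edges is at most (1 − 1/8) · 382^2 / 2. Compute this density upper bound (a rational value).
Turán density bound = (7/8) · 382^2/2 = 255367/4 ≈ 63841.75

Turán's theorem: ex(n, K_{r+1}) is achieved by the complete r-partite Turán graph T(n, r) with parts as balanced as possible, and is at most (1 − 1/r) · n^2/2. For r = 8, n = 382: the density bound is (7/8) · 145924/2 = 255367/4 ≈ 63841.75. The integer-valued extremum is e(T(382, 8)) = 63841, which is strictly less than the density bound 255367/4 since 8 ∤ 382 (the parts of T(382, 8) cannot all be equal).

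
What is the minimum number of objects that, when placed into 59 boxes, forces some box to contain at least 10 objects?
n = (10 − 1)·59 + 1 = 532

By the generalised pigeonhole principle, to guarantee some box contains ≥ r objects we need more than (r − 1) · k objects total. Threshold: n = (r − 1) · k + 1. With r = 10 and k = 59: n = 9 · 59 + 1 = 531 + 1 = 532. For n = 531 = 9 · 59, we can put exactly 9 objects in every box, avoiding 10 in any single one — so 532 is tight.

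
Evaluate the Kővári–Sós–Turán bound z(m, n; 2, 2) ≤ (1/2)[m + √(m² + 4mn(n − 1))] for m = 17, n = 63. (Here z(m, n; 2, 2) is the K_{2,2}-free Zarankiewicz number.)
z(17, 63; 2, 2) ≤ (1/2)[17 + √(17² + 4·17·63·62)] = (1/2)[17 + √265897] = 266.326

Kővári–Sós–Turán: let r_1, ..., r_17 be the row sums and z = Σ r_i the total number of 1s. Each pair of columns can share at most one row with both entries 1 (else a 2×2 all-ones block appears), so Σ_i C(r_i, 2) ≤ C(63, 2) = 1953. By convexity Σ_i C(r_i, 2) ≥ 17·C(z/17, 2) = z(z − 17)/(2·17), giving z² − 17z − 17·63·62 ≤ 0 and hence z ≤ (1/2)[17 + √(289 + 4·66402)] = (1/2)[17 + √265897] ≈ (1/2)(17 + 515.652) = 266.326.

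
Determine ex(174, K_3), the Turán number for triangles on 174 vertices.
ex(174, K_3) = ⌊174^2/4⌋ = 7569

Mantel (1907): a triangle-free graph on n vertices has at most ⌊n^2/4⌋ edges, with equality for the complete bipartite graph K_{⌊n/2⌋, ⌈n/2⌉}. For n = 174: ⌊174^2/4⌋ = ⌊30276/4⌋ = 7569. The extremal graph is K_{87, 87}, which has 87·87 = 7569 edges.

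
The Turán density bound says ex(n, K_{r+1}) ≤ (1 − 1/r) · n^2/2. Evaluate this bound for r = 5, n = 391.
Turán density bound = (4/5) · 391^2/2 = 305762/5 ≈ 61152.4

Turán's theorem: ex(n, K_{r+1}) is achieved by the complete r-partite Turán graph T(n, r) with parts as balanced as possible, and is at most (1 − 1/r) · n^2/2. For r = 5, n = 391: the density bound is (4/5) · 152881/2 = 305762/5 ≈ 61152.4. The integer-valued extremum is e(T(391, 5)) = 61152, which is strictly less than the density bound 305762/5 since 5 ∤ 391 (the parts of T(391, 5) cannot all be equal).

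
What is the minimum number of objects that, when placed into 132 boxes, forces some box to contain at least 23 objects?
n = (23 − 1)·132 + 1 = 2905

By the generalised pigeonhole principle, to guarantee some box contains ≥ r objects we need more than (r − 1) · k objects total. Threshold: n = (r − 1) · k + 1. With r = 23 and k = 132: n = 22 · 132 + 1 = 2904 + 1 = 2905. For n = 2904 = 22 · 132, we can put exactly 22 objects in every box, avoiding 23 in any single one — so 2905 is tight.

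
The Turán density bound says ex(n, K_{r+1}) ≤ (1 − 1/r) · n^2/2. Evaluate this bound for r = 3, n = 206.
Turán density bound = (2/3) · 206^2/2 = 42436/3 ≈ 14145.3333

Turán's theorem: ex(n, K_{r+1}) is achieved by the complete r-partite Turán graph T(n, r) with parts as balanced as possible, and is at most (1 − 1/r) · n^2/2. For r = 3, n = 206: the density bound is (2/3) · 42436/2 = 42436/3 ≈ 14145.3333. The integer-valued extremum is e(T(206, 3)) = 14145, which is strictly less than the density bound 42436/3 since 3 ∤ 206 (the parts of T(206, 3) cannot all be equal).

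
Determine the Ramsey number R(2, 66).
R(2, 66) = 66

R(2, k) = k for all k ≥ 2: in a 2-colouring of K_k, either some edge is red (a red K_2) or all edges are blue (a blue K_k). And K_{65} coloured all-blue has no blue K_66, so R(2, 66) > 65. Hence R(2, 66) = 66.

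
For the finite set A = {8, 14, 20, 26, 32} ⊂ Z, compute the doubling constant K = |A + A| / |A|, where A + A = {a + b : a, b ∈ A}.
K = |A + A| / |A| = 9/5

Enumerate A + A = {a + b : a, b ∈ A}. With |A| = 5, there are |A|^2 = 25 ordered sum pairs; collecting distinct values, A + A = {16, 22, 28, 34, 40, 46, 52, 58, 64}, so |A + A| = 9. Thus K = 9/5. Here |A + A| = 2|A| − 1 = 9, the minimum possible — so K = 9/5 is minimal, which holds iff A is an arithmetic progression.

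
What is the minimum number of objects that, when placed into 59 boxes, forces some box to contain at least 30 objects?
n = (30 − 1)·59 + 1 = 1712

By the generalised pigeonhole principle, to guarantee some box contains ≥ r objects we need more than (r − 1) · k objects total. Threshold: n = (r − 1) · k + 1. With r = 30 and k = 59: n = 29 · 59 + 1 = 1711 + 1 = 1712. For n = 1711 = 29 · 59, we can put exactly 29 objects in every box, avoiding 30 in any single one — so 1712 is tight.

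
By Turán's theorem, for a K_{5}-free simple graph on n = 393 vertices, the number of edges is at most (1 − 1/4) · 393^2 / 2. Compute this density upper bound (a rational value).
Turán density bound = (3/4) · 393^2/2 = 463347/8 ≈ 57918.375

Turán's theorem: ex(n, K_{r+1}) is achieved by the complete r-partite Turán graph T(n, r) with parts as balanced as possible, and is at most (1 − 1/r) · n^2/2. For r = 4, n = 393: the density bound is (3/4) · 154449/2 = 463347/8 ≈ 57918.375. The integer-valued extremum is e(T(393, 4)) = 57918, which is strictly less than the density bound 463347/8 since 4 ∤ 393 (the parts of T(393, 4) cannot all be equal).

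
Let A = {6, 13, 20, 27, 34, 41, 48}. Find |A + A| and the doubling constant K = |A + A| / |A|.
K = |A + A| / |A| = 13/7

Enumerate A + A = {a + b : a, b ∈ A}. With |A| = 7, there are |A|^2 = 49 ordered sum pairs; collecting distinct values, A + A = {12, 19, 26, 33, 40, 47, 54, 61, 68, 75, 82, 89, 96}, so |A + A| = 13. Thus K = 13/7. Here |A + A| = 2|A| − 1 = 13, the minimum possible — so K = 13/7 is minimal, which holds iff A is an arithmetic progression.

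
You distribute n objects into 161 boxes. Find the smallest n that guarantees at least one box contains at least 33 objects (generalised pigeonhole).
n = (33 − 1)·161 + 1 = 5153

By the generalised pigeonhole principle, to guarantee some box contains ≥ r objects we need more than (r − 1) · k objects total. Threshold: n = (r − 1) · k + 1. With r = 33 and k = 161: n = 32 · 161 + 1 = 5152 + 1 = 5153. For n = 5152 = 32 · 161, we can put exactly 32 objects in every box, avoiding 33 in any single one — so 5153 is tight.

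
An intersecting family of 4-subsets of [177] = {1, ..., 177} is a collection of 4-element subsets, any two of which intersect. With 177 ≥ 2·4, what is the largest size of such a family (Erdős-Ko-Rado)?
max |F| = C(176, 3) = 893200

The Erdős-Ko-Rado theorem states: for n ≥ 2k, an intersecting family of k-subsets of an n-element set has size at most C(n − 1, k − 1), with equality for 'star' families {A ⊆ [n] : |A| = k, i ∈ A} (fix an element i). For n = 177, k = 4: C(176, 3) = 893200.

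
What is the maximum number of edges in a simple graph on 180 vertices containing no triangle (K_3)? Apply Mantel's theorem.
ex(180, K_3) = ⌊180^2/4⌋ = 8100

Mantel (1907): a triangle-free graph on n vertices has at most ⌊n^2/4⌋ edges, with equality for the complete bipartite graph K_{⌊n/2⌋, ⌈n/2⌉}. For n = 180: ⌊180^2/4⌋ = ⌊32400/4⌋ = 8100. The extremal graph is K_{90, 90}, which has 90·90 = 8100 edges.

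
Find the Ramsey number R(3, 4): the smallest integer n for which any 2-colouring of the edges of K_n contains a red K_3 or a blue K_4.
R(3, 4) = 9

Lower bound: an explicit 2-colouring of K_{8} (typically a Paley-type or other structured construction) avoids a red K_3 and a blue K_4, showing R(3, 4) > 8.
Upper bound: the Erdős–Szekeres recurrence R(r, t') ≤ R(r−1, t') + R(r, t'−1) (with the −1 refinement when both summands are even) yields R(3, 4) ≤ 9.
Hence R(3, 4) = 9.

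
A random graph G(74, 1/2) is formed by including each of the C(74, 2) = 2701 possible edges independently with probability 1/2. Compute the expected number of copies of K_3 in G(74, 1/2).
E[# K_3] = C(74, 3) · (1/2)^C(3, 2) = 64824 / 2^3 = 8103

For each 3-subset S of vertices (there are C(74, 3) = 64824 such S), let X_S = 1 if S induces a K_3 (all C(3, 2) = 3 edges present). Then P(X_S = 1) = (1/2)^3 = 1/8. By linearity of expectation, E[# K_3] = C(74, 3) · (1/2)^3 = 64824 / 8 = 8103.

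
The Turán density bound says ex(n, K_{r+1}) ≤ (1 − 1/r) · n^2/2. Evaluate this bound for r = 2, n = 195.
Turán density bound = (1/2) · 195^2/2 = 38025/4 ≈ 9506.25

Turán's theorem: ex(n, K_{r+1}) is achieved by the complete r-partite Turán graph T(n, r) with parts as balanced as possible, and is at most (1 − 1/r) · n^2/2. For r = 2, n = 195: the density bound is (1/2) · 38025/2 = 38025/4 ≈ 9506.25. The integer-valued extremum is e(T(195, 2)) = 9506, which is strictly less than the density bound 38025/4 since 2 ∤ 195 (the parts of T(195, 2) cannot all be equal).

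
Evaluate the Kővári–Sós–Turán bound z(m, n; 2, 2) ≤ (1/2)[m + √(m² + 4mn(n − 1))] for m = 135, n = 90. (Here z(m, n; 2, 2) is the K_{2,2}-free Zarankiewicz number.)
z(135, 90; 2, 2) ≤ (1/2)[135 + √(135² + 4·135·90·89)] = (1/2)[135 + √4343625] = 1109.5683

Kővári–Sós–Turán: let r_1, ..., r_135 be the row sums and z = Σ r_i the total number of 1s. Each pair of columns can share at most one row with both entries 1 (else a 2×2 all-ones block appears), so Σ_i C(r_i, 2) ≤ C(90, 2) = 4005. By convexity Σ_i C(r_i, 2) ≥ 135·C(z/135, 2) = z(z − 135)/(2·135), giving z² − 135z − 135·90·89 ≤ 0 and hence z ≤ (1/2)[135 + √(18225 + 4·1081350)] = (1/2)[135 + √4343625] ≈ (1/2)(135 + 2084.1365) = 1109.5683.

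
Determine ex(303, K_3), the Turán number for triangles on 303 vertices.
ex(303, K_3) = ⌊303^2/4⌋ = 22952

Mantel (1907): a triangle-free graph on n vertices has at most ⌊n^2/4⌋ edges, with equality for the complete bipartite graph K_{⌊n/2⌋, ⌈n/2⌉}. For n = 303: ⌊303^2/4⌋ = ⌊91809/4⌋ = 22952. The extremal graph is K_{151, 152}, which has 151·152 = 22952 edges.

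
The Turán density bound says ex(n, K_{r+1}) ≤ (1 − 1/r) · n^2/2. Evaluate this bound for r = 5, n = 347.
Turán density bound = (4/5) · 347^2/2 = 240818/5 ≈ 48163.6

Turán's theorem: ex(n, K_{r+1}) is achieved by the complete r-partite Turán graph T(n, r) with parts as balanced as possible, and is at most (1 − 1/r) · n^2/2. For r = 5, n = 347: the density bound is (4/5) · 120409/2 = 240818/5 ≈ 48163.6. The integer-valued extremum is e(T(347, 5)) = 48163, which is strictly less than the density bound 240818/5 since 5 ∤ 347 (the parts of T(347, 5) cannot all be equal).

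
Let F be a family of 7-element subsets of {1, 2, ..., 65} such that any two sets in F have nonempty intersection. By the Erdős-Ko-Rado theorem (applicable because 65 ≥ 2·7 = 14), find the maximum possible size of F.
max |F| = C(64, 6) = 74974368

Erdős-Ko-Rado (1961): when n ≥ 2k, max |F| = C(n−1, k−1). The bound is attained by the star {A : i ∈ A} for any fixed i ∈ [n]. Here C(65−1, 7−1) = C(64, 6) = 74974368.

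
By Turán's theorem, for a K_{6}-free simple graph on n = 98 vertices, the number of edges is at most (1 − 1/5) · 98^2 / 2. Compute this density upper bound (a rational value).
Turán density bound = (4/5) · 98^2/2 = 19208/5 ≈ 3841.6

Turán's theorem: ex(n, K_{r+1}) is achieved by the complete r-partite Turán graph T(n, r) with parts as balanced as possible, and is at most (1 − 1/r) · n^2/2. For r = 5, n = 98: the density bound is (4/5) · 9604/2 = 19208/5 ≈ 3841.6. The integer-valued extremum is e(T(98, 5)) = 3841, which is strictly less than the density bound 19208/5 since 5 ∤ 98 (the parts of T(98, 5) cannot all be equal).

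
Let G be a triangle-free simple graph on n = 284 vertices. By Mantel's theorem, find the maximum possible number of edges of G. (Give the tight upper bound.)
ex(284, K_3) = ⌊284^2/4⌋ = 20164

Mantel (1907): a triangle-free graph on n vertices has at most ⌊n^2/4⌋ edges, with equality for the complete bipartite graph K_{⌊n/2⌋, ⌈n/2⌉}. For n = 284: ⌊284^2/4⌋ = ⌊80656/4⌋ = 20164. The extremal graph is K_{142, 142}, which has 142·142 = 20164 edges.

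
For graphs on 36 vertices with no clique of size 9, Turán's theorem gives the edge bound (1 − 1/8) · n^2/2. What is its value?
Turán density bound = (7/8) · 36^2/2 = 567

Turán's theorem: ex(n, K_{r+1}) is achieved by the complete r-partite Turán graph T(n, r) with parts as balanced as possible, and is at most (1 − 1/r) · n^2/2. For r = 8, n = 36: the density bound is (7/8) · 1296/2 = 567. The integer-valued extremum is e(T(36, 8)) = 566, which is strictly less than the density bound 567 since 8 ∤ 36 (the parts of T(36, 8) cannot all be equal).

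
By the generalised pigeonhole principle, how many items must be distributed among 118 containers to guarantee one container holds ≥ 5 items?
n = (5 − 1)·118 + 1 = 473

By the generalised pigeonhole principle, to guarantee some box contains ≥ r objects we need more than (r − 1) · k objects total. Threshold: n = (r − 1) · k + 1. With r = 5 and k = 118: n = 4 · 118 + 1 = 472 + 1 = 473. For n = 472 = 4 · 118, we can put exactly 4 objects in every box, avoiding 5 in any single one — so 473 is tight.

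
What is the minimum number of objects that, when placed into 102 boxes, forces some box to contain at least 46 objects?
n = (46 − 1)·102 + 1 = 4591

By the generalised pigeonhole principle, to guarantee some box contains ≥ r objects we need more than (r − 1) · k objects total. Threshold: n = (r − 1) · k + 1. With r = 46 and k = 102: n = 45 · 102 + 1 = 4590 + 1 = 4591. For n = 4590 = 45 · 102, we can put exactly 45 objects in every box, avoiding 46 in any single one — so 4591 is tight.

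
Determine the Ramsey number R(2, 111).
R(2, 111) = 111

R(2, k) = k for all k ≥ 2: in a 2-colouring of K_k, either some edge is red (a red K_2) or all edges are blue (a blue K_k). And K_{110} coloured all-blue has no blue K_111, so R(2, 111) > 110. Hence R(2, 111) = 111.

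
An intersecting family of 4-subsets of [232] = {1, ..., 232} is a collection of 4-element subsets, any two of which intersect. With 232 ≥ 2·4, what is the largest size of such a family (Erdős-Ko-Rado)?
max |F| = C(231, 3) = 2027795

The Erdős-Ko-Rado theorem states: for n ≥ 2k, an intersecting family of k-subsets of an n-element set has size at most C(n − 1, k − 1), with equality for 'star' families {A ⊆ [n] : |A| = k, i ∈ A} (fix an element i). For n = 232, k = 4: C(231, 3) = 2027795.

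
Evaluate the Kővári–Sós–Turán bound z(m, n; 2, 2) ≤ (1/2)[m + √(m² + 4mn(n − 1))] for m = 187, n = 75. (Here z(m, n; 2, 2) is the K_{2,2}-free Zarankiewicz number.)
z(187, 75; 2, 2) ≤ (1/2)[187 + √(187² + 4·187·75·74)] = (1/2)[187 + √4186369] = 1116.5309

Kővári–Sós–Turán: let r_1, ..., r_187 be the row sums and z = Σ r_i the total number of 1s. Each pair of columns can share at most one row with both entries 1 (else a 2×2 all-ones block appears), so Σ_i C(r_i, 2) ≤ C(75, 2) = 2775. By convexity Σ_i C(r_i, 2) ≥ 187·C(z/187, 2) = z(z − 187)/(2·187), giving z² − 187z − 187·75·74 ≤ 0 and hence z ≤ (1/2)[187 + √(34969 + 4·1037850)] = (1/2)[187 + √4186369] ≈ (1/2)(187 + 2046.0618) = 1116.5309.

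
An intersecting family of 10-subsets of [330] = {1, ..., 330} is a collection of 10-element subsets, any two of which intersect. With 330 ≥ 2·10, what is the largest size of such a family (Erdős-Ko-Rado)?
max |F| = C(329, 9) = 111445839271195065

The Erdős-Ko-Rado theorem states: for n ≥ 2k, an intersecting family of k-subsets of an n-element set has size at most C(n − 1, k − 1), with equality for 'star' families {A ⊆ [n] : |A| = k, i ∈ A} (fix an element i). For n = 330, k = 10: C(329, 9) = 111445839271195065.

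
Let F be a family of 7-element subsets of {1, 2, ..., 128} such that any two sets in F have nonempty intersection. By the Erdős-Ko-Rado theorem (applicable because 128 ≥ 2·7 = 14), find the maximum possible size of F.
max |F| = C(127, 6) = 5169379425

The Erdős-Ko-Rado theorem states: for n ≥ 2k, an intersecting family of k-subsets of an n-element set has size at most C(n − 1, k − 1), with equality for 'star' families {A ⊆ [n] : |A| = k, i ∈ A} (fix an element i). For n = 128, k = 7: C(127, 6) = 5169379425.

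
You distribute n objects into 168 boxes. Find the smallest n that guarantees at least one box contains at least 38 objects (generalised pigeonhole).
n = (38 − 1)·168 + 1 = 6217

By the generalised pigeonhole principle, to guarantee some box contains ≥ r objects we need more than (r − 1) · k objects total. Threshold: n = (r − 1) · k + 1. With r = 38 and k = 168: n = 37 · 168 + 1 = 6216 + 1 = 6217. For n = 6216 = 37 · 168, we can put exactly 37 objects in every box, avoiding 38 in any single one — so 6217 is tight.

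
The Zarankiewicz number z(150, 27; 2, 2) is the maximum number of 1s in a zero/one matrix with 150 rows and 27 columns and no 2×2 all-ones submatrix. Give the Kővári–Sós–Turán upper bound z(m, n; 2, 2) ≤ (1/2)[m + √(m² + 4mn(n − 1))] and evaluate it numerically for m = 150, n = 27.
z(150, 27; 2, 2) ≤ (1/2)[150 + √(150² + 4·150·27·26)] = (1/2)[150 + √443700] = 408.054

Kővári–Sós–Turán: let r_1, ..., r_150 be the row sums and z = Σ r_i the total number of 1s. Each pair of columns can share at most one row with both entries 1 (else a 2×2 all-ones block appears), so Σ_i C(r_i, 2) ≤ C(27, 2) = 351. By convexity Σ_i C(r_i, 2) ≥ 150·C(z/150, 2) = z(z − 150)/(2·150), giving z² − 150z − 150·27·26 ≤ 0 and hence z ≤ (1/2)[150 + √(22500 + 4·105300)] = (1/2)[150 + √443700] ≈ (1/2)(150 + 666.1081) = 408.054.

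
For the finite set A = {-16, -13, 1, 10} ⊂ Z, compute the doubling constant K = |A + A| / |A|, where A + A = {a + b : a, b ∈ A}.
K = |A + A| / |A| = 10/4 = 5/2

Enumerate A + A = {a + b : a, b ∈ A}. With |A| = 4, there are |A|^2 = 16 ordered sum pairs; collecting distinct values, A + A = {-32, -29, -26, -15, -12, -6, -3, 2, 11, 20}, so |A + A| = 10. Thus K = 10/4 = 5/2. For comparison, the minimum possible |A + A| over all 4-element sets is 2·4 − 1 = 7 (so min K = 7/4), attained only by arithmetic progressions.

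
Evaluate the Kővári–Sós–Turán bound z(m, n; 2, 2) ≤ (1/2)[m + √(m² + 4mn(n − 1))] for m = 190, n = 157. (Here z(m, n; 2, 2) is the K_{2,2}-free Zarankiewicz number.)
z(190, 157; 2, 2) ≤ (1/2)[190 + √(190² + 4·190·157·156)] = (1/2)[190 + √18650020] = 2254.2834

Kővári–Sós–Turán: let r_1, ..., r_190 be the row sums and z = Σ r_i the total number of 1s. Each pair of columns can share at most one row with both entries 1 (else a 2×2 all-ones block appears), so Σ_i C(r_i, 2) ≤ C(157, 2) = 12246. By convexity Σ_i C(r_i, 2) ≥ 190·C(z/190, 2) = z(z − 190)/(2·190), giving z² − 190z − 190·157·156 ≤ 0 and hence z ≤ (1/2)[190 + √(36100 + 4·4653480)] = (1/2)[190 + √18650020] ≈ (1/2)(190 + 4318.5669) = 2254.2834.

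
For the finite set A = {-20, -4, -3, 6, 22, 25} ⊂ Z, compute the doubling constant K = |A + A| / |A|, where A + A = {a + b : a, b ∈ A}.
K = |A + A| / |A| = 20/6 = 10/3

Enumerate A + A = {a + b : a, b ∈ A}. With |A| = 6, there are |A|^2 = 36 ordered sum pairs; collecting distinct values, A + A = {-40, -24, -23, -14, -8, -7, -6, 2, 3, 5, 12, 18, 19, 21, 22, 28, 31, 44, 47, 50}, so |A + A| = 20. Thus K = 20/6 = 10/3. For comparison, the minimum possible |A + A| over all 6-element sets is 2·6 − 1 = 11 (so min K = 11/6), attained only by arithmetic progressions.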